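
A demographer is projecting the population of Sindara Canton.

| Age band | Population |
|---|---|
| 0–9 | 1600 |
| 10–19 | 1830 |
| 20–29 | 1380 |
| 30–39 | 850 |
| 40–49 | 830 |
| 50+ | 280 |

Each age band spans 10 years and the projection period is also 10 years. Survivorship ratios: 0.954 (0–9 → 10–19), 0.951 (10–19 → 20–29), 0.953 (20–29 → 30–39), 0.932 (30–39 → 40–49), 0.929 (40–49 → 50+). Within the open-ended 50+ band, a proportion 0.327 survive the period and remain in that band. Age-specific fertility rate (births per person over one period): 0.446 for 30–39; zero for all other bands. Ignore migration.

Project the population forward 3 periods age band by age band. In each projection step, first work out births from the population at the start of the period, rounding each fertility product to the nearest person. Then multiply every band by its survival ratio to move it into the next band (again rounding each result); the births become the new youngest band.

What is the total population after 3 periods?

(Bands numbered youngest = 1 to oldest = 6.)
— Period 1 —
Births: 850 * 0.446 = 379
Band 2: 1600 * 0.954 = 1526
Band 3: 1830 * 0.951 = 1740
Band 4: 1380 * 0.953 = 1315
Band 5: 850 * 0.932 = 792
Band 6: 830 * 0.929 + 280 * 0.327 = 771 + 92 = 863
End of period: [379, 1526, 1740, 1315, 792, 863]
— Period 2 —
Births: 1315 * 0.446 = 586
Band 2: 379 * 0.954 = 362
Band 3: 1526 * 0.951 = 1451
Band 4: 1740 * 0.953 = 1658
Band 5: 1315 * 0.932 = 1226
Band 6: 792 * 0.929 + 863 * 0.327 = 736 + 282 = 1018
End of period: [586, 362, 1451, 1658, 1226, 1018]
— Period 3 —
Births: 1658 * 0.446 = 739
Band 2: 586 * 0.954 = 559
Band 3: 362 * 0.951 = 344
Band 4: 1451 * 0.953 = 1383
Band 5: 1658 * 0.932 = 1545
Band 6: 1226 * 0.929 + 1018 * 0.327 = 1139 + 333 = 1472
End of period: [739, 559, 344, 1383, 1545, 1472]
Total after period 3: 739 + 559 + 344 + 1383 + 1545 + 1472 = 6042

6042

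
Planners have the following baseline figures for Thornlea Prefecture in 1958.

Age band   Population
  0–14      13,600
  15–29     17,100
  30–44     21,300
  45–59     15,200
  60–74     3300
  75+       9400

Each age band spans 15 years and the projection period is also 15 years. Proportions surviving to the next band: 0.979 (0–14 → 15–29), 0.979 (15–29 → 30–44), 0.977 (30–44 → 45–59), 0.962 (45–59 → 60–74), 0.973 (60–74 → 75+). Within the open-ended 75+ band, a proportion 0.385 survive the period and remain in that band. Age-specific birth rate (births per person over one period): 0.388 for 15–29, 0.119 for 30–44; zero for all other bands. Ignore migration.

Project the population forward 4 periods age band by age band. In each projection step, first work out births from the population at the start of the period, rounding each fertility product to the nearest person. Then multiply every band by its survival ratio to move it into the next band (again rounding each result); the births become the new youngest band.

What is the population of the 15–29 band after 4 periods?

4928

Let group 1 be 0–14 through group 6 = 75+.
— Period 1 —
Births: 17100 × 0.388 = 6635  |  21300 × 0.119 = 2535 — total 9170
Group 2: 13600 × 0.979 = 13314
Group 3: 17100 × 0.979 = 16741
Group 4: 21300 × 0.977 = 20810
Group 5: 15200 × 0.962 = 14622
Group 6: 3300 × 0.973 + 9400 × 0.385 = 3211 + 3619 = 6830
→ [9170, 13314, 16741, 20810, 14622, 6830]
— Period 2 —
Births: 13314 × 0.388 = 5166  |  16741 × 0.119 = 1992 — total 7158
Group 2: 9170 × 0.979 = 8977
Group 3: 13314 × 0.979 = 13034
Group 4: 16741 × 0.977 = 16356
Group 5: 20810 × 0.962 = 20019
Group 6: 14622 × 0.973 + 6830 × 0.385 = 14227 + 2630 = 16857
→ [7158, 8977, 13034, 16356, 20019, 16857]
— Period 3 —
Births: 8977 × 0.388 = 3483  |  13034 × 0.119 = 1551 — total 5034
Group 2: 7158 × 0.979 = 7008
Group 3: 8977 × 0.979 = 8788
Group 4: 13034 × 0.977 = 12734
Group 5: 16356 × 0.962 = 15734
Group 6: 20019 × 0.973 + 16857 × 0.385 = 19478 + 6490 = 25968
→ [5034, 7008, 8788, 12734, 15734, 25968]
— Period 4 —
Births: 7008 × 0.388 = 2719  |  8788 × 0.119 = 1046 — total 3765
Group 2: 5034 × 0.979 = 4928
Group 3: 7008 × 0.979 = 6861
Group 4: 8788 × 0.977 = 8586
Group 5: 12734 × 0.962 = 12250
Group 6: 15734 × 0.973 + 25968 × 0.385 = 15309 + 9998 = 25307
→ [3765, 4928, 6861, 8586, 12250, 25307]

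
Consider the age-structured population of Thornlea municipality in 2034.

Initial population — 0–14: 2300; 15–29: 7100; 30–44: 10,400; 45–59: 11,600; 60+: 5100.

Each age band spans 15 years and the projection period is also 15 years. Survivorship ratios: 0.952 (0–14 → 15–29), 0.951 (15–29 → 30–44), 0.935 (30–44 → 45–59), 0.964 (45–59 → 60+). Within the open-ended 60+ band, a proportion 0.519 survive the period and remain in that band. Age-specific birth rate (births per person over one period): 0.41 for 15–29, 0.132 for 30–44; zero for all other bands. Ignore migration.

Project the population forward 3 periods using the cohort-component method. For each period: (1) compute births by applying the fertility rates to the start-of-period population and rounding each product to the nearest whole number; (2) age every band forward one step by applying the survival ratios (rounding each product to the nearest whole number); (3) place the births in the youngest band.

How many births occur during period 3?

Call the bands 1 to 5, youngest first.
Period 1.
Births: 7100 × 0.41 = 2911, 10400 × 0.132 = 1373 — total 4284
Band 2: 2300 × 0.952 = 2190
Band 3: 7100 × 0.951 = 6752
Band 4: 10400 × 0.935 = 9724
Band 5: 11600 × 0.964 + 5100 × 0.519 = 11182 + 2647 = 13829
→ [4284, 2190, 6752, 9724, 13829]
Period 2.
Births: 2190 × 0.41 = 898, 6752 × 0.132 = 891 — total 1789
Band 2: 4284 × 0.952 = 4078
Band 3: 2190 × 0.951 = 2083
Band 4: 6752 × 0.935 = 6313
Band 5: 9724 × 0.964 + 13829 × 0.519 = 9374 + 7177 = 16551
→ [1789, 4078, 2083, 6313, 16551]
Period 3.
Births: 4078 × 0.41 = 1672, 2083 × 0.132 = 275 — total 1947
Band 2: 1789 × 0.952 = 1703
Band 3: 4078 × 0.951 = 3878
Band 4: 2083 × 0.935 = 1948
Band 5: 6313 × 0.964 + 16551 × 0.519 = 6086 + 8590 = 14676
→ [1947, 1703, 3878, 1948, 14676]

1947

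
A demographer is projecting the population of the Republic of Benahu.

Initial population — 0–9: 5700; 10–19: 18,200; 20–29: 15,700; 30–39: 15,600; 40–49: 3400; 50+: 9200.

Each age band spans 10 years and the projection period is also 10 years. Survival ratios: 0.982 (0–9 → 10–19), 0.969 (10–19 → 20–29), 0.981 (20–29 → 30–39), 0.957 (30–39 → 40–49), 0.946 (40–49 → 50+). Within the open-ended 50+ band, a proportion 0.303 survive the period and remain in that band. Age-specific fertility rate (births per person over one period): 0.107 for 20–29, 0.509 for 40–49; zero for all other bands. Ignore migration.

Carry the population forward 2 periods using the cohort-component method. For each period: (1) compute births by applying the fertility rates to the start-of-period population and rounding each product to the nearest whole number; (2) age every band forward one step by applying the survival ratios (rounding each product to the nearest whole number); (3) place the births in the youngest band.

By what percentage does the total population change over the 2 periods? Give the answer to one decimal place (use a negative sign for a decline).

Call the bands 1 to 6, youngest first.
Period 1:
Births: 15700 * 0.107 = 1680  |  3400 * 0.509 = 1731 → 3411
Band 2: 5700 * 0.982 = 5597
Band 3: 18200 * 0.969 = 17636
Band 4: 15700 * 0.981 = 15402
Band 5: 15600 * 0.957 = 14929
Band 6: 3400 * 0.946 + 9200 * 0.303 = 3216 + 2788 = 6004
Giving 3411 / 5597 / 17636 / 15402 / 14929 / 6004.
Period 2:
Births: 17636 * 0.107 = 1887  |  14929 * 0.509 = 7599 → 9486
Band 2: 3411 * 0.982 = 3350
Band 3: 5597 * 0.969 = 5423
Band 4: 17636 * 0.981 = 17301
Band 5: 15402 * 0.957 = 14740
Band 6: 14929 * 0.946 + 6004 * 0.303 = 14123 + 1819 = 15942
Giving 9486 / 3350 / 5423 / 17301 / 14740 / 15942.
Total: 67800 → 66242; change = -1558; percentage change = -2.3%

-2.3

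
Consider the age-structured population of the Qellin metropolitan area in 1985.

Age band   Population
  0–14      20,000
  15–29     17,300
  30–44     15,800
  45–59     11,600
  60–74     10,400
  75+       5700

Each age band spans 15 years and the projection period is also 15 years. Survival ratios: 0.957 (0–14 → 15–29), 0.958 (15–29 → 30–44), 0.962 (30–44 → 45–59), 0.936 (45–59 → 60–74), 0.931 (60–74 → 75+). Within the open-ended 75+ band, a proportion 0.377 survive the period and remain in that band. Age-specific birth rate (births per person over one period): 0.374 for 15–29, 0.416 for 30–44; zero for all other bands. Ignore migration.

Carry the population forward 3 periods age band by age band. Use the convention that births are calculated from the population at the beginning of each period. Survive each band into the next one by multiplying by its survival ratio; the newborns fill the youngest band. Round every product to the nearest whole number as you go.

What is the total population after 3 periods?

Let group 1 be 0–14 through group 6 = 75+.
After projecting period 1:
Births: 17300 × 0.374 = 6470 ; 15800 × 0.416 = 6573 ⇒ total 13043
Group 2: 20000 × 0.957 = 19140
Group 3: 17300 × 0.958 = 16573
Group 4: 15800 × 0.962 = 15200
Group 5: 11600 × 0.936 = 10858
Group 6: 10400 × 0.931 + 5700 × 0.377 = 9682 + 2149 = 11831
→ [13043, 19140, 16573, 15200, 10858, 11831]
After projecting period 2:
Births: 19140 × 0.374 = 7158 ; 16573 × 0.416 = 6894 ⇒ total 14052
Group 2: 13043 × 0.957 = 12482
Group 3: 19140 × 0.958 = 18336
Group 4: 16573 × 0.962 = 15943
Group 5: 15200 × 0.936 = 14227
Group 6: 10858 × 0.931 + 11831 × 0.377 = 10109 + 4460 = 14569
→ [14052, 12482, 18336, 15943, 14227, 14569]
After projecting period 3:
Births: 12482 × 0.374 = 4668 ; 18336 × 0.416 = 7628 ⇒ total 12296
Group 2: 14052 × 0.957 = 13448
Group 3: 12482 × 0.958 = 11958
Group 4: 18336 × 0.962 = 17639
Group 5: 15943 × 0.936 = 14923
Group 6: 14227 × 0.931 + 14569 × 0.377 = 13245 + 5493 = 18738
→ [12296, 13448, 11958, 17639, 14923, 18738]
Total after period 3: 12296 + 13448 + 11958 + 17639 + 14923 + 18738 = 89002

89002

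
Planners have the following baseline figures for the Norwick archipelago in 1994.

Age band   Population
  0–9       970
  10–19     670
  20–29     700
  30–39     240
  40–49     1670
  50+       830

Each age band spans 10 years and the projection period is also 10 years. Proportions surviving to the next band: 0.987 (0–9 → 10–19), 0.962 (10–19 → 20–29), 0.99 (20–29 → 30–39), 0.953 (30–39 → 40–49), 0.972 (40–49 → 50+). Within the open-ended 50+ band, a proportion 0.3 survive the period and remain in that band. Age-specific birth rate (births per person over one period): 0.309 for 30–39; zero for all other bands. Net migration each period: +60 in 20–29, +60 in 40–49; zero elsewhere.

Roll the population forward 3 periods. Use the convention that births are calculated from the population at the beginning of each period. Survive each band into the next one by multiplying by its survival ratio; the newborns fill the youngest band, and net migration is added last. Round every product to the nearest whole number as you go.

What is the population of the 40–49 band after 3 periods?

Call the bands 1 to 6, youngest first.
— Period 1 —
Births: 240 × 0.309 = 74
Band 2: 970 × 0.987 = 957
Band 3: 670 × 0.962 = 645
Band 4: 700 × 0.99 = 693
Band 5: 240 × 0.953 = 229
Band 6: 1670 × 0.972 + 830 × 0.3 = 1623 + 249 = 1872
Net migration: Band 3 + 60 → 705; Band 5 + 60 → 289
Giving 74 / 957 / 705 / 693 / 289 / 1872.
— Period 2 —
Births: 693 × 0.309 = 214
Band 2: 74 × 0.987 = 73
Band 3: 957 × 0.962 = 921
Band 4: 705 × 0.99 = 698
Band 5: 693 × 0.953 = 660
Band 6: 289 × 0.972 + 1872 × 0.3 = 281 + 562 = 843
Net migration: Band 3 + 60 → 981; Band 5 + 60 → 720
Giving 214 / 73 / 981 / 698 / 720 / 843.
— Period 3 —
Births: 698 × 0.309 = 216
Band 2: 214 × 0.987 = 211
Band 3: 73 × 0.962 = 70
Band 4: 981 × 0.99 = 971
Band 5: 698 × 0.953 = 665
Band 6: 720 × 0.972 + 843 × 0.3 = 700 + 253 = 953
Net migration: Band 3 + 60 → 130; Band 5 + 60 → 725
Giving 216 / 211 / 130 / 971 / 725 / 953.

725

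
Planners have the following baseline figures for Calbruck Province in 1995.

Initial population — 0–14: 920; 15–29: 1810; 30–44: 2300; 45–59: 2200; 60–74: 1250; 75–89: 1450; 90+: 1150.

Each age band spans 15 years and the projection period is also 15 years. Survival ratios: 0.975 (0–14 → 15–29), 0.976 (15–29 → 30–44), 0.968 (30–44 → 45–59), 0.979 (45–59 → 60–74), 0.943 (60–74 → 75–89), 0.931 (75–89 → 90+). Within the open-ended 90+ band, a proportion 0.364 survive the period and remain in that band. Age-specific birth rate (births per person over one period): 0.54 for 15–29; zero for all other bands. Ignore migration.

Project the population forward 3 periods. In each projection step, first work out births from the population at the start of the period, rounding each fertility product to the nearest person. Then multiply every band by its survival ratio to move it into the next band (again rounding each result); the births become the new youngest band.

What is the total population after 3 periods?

[period 1]
Births: 1810 × 0.54 = 977
15–29: 920 × 0.975 = 897
30–44: 1810 × 0.976 = 1767
45–59: 2300 × 0.968 = 2226
60–74: 2200 × 0.979 = 2154
75–89: 1250 × 0.943 = 1179
90+: 1450 × 0.931 + 1150 × 0.364 = 1350 + 419 = 1769
Giving 977 / 897 / 1767 / 2226 / 2154 / 1179 / 1769.
[period 2]
Births: 897 × 0.54 = 484
15–29: 977 × 0.975 = 953
30–44: 897 × 0.976 = 875
45–59: 1767 × 0.968 = 1710
60–74: 2226 × 0.979 = 2179
75–89: 2154 × 0.943 = 2031
90+: 1179 × 0.931 + 1769 × 0.364 = 1098 + 644 = 1742
Giving 484 / 953 / 875 / 1710 / 2179 / 2031 / 1742.
[period 3]
Births: 953 × 0.54 = 515
15–29: 484 × 0.975 = 472
30–44: 953 × 0.976 = 930
45–59: 875 × 0.968 = 847
60–74: 1710 × 0.979 = 1674
75–89: 2179 × 0.943 = 2055
90+: 2031 × 0.931 + 1742 × 0.364 = 1891 + 634 = 2525
Giving 515 / 472 / 930 / 847 / 1674 / 2055 / 2525.
Total after period 3: 515 + 472 + 930 + 847 + 1674 + 2055 + 2525 = 9018

9018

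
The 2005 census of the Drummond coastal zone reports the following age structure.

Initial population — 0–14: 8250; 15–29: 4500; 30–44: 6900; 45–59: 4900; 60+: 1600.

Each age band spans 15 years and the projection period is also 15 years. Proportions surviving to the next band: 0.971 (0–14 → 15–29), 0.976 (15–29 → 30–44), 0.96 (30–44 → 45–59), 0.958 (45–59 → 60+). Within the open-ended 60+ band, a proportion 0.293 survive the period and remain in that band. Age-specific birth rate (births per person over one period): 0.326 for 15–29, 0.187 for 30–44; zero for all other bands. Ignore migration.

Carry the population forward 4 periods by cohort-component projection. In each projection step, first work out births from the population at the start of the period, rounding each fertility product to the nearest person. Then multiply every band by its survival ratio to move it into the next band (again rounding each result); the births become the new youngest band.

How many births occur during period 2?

Period 1.
Births: 4500 × 0.326 = 1467, 6900 × 0.187 = 1290 — total 2757
15–29: 8250 × 0.971 = 8011
30–44: 4500 × 0.976 = 4392
45–59: 6900 × 0.96 = 6624
60+: 4900 × 0.958 + 1600 × 0.293 = 4694 + 469 = 5163
→ [2757, 8011, 4392, 6624, 5163]
Period 2.
Births: 8011 × 0.326 = 2612, 4392 × 0.187 = 821 — total 3433
15–29: 2757 × 0.971 = 2677
30–44: 8011 × 0.976 = 7819
45–59: 4392 × 0.96 = 4216
60+: 6624 × 0.958 + 5163 × 0.293 = 6346 + 1513 = 7859
→ [3433, 2677, 7819, 4216, 7859]

3433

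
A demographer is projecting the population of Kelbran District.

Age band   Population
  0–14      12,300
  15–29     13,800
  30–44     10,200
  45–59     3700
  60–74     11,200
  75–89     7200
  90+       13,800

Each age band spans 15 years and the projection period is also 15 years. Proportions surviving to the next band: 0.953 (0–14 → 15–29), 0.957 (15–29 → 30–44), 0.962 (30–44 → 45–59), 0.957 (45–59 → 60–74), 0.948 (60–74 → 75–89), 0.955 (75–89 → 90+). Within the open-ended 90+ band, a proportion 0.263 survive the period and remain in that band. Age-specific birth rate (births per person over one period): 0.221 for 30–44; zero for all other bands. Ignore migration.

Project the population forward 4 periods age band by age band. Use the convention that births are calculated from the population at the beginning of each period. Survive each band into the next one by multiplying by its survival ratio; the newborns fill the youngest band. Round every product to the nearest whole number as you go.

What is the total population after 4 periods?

39548

Period 1:
Births: 10200 × 0.221 = 2254
15–29: 12300 × 0.953 = 11722
30–44: 13800 × 0.957 = 13207
45–59: 10200 × 0.962 = 9812
60–74: 3700 × 0.957 = 3541
75–89: 11200 × 0.948 = 10618
90+: 7200 × 0.955 + 13800 × 0.263 = 6876 + 3629 = 10505
Population now: 0–14=2254, 15–29=11722, 30–44=13207, 45–59=9812, 60–74=3541, 75–89=10618, 90+=10505
Period 2:
Births: 13207 × 0.221 = 2919
15–29: 2254 × 0.953 = 2148
30–44: 11722 × 0.957 = 11218
45–59: 13207 × 0.962 = 12705
60–74: 9812 × 0.957 = 9390
75–89: 3541 × 0.948 = 3357
90+: 10618 × 0.955 + 10505 × 0.263 = 10140 + 2763 = 12903
Population now: 0–14=2919, 15–29=2148, 30–44=11218, 45–59=12705, 60–74=9390, 75–89=3357, 90+=12903
Period 3:
Births: 11218 × 0.221 = 2479
15–29: 2919 × 0.953 = 2782
30–44: 2148 × 0.957 = 2056
45–59: 11218 × 0.962 = 10792
60–74: 12705 × 0.957 = 12159
75–89: 9390 × 0.948 = 8902
90+: 3357 × 0.955 + 12903 × 0.263 = 3206 + 3393 = 6599
Population now: 0–14=2479, 15–29=2782, 30–44=2056, 45–59=10792, 60–74=12159, 75–89=8902, 90+=6599
Period 4:
Births: 2056 × 0.221 = 454
15–29: 2479 × 0.953 = 2362
30–44: 2782 × 0.957 = 2662
45–59: 2056 × 0.962 = 1978
60–74: 10792 × 0.957 = 10328
75–89: 12159 × 0.948 = 11527
90+: 8902 × 0.955 + 6599 × 0.263 = 8501 + 1736 = 10237
Population now: 0–14=454, 15–29=2362, 30–44=2662, 45–59=1978, 60–74=10328, 75–89=11527, 90+=10237
Total after period 4: 454 + 2362 + 2662 + 1978 + 10328 + 11527 + 10237 = 39548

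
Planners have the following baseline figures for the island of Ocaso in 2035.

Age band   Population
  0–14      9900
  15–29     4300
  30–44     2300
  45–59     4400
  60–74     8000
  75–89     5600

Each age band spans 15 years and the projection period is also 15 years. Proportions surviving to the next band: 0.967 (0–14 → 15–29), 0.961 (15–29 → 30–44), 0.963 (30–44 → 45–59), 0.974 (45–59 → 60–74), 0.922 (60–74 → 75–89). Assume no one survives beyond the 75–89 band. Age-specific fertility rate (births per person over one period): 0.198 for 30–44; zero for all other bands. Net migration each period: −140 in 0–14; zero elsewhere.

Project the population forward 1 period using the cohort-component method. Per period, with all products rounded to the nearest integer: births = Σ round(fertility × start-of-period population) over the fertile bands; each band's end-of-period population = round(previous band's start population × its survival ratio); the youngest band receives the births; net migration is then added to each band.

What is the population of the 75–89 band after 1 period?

Call the bands 1 to 6, youngest first.
— Period 1 —
Births: 2300 × 0.198 = 455
Band 2: 9900 × 0.967 = 9573
Band 3: 4300 × 0.961 = 4132
Band 4: 2300 × 0.963 = 2215
Band 5: 4400 × 0.974 = 4286
Band 6: 8000 × 0.922 = 7376
Net migration: Band 1 − 140 → 315
→ [315, 9573, 4132, 2215, 4286, 7376]

7376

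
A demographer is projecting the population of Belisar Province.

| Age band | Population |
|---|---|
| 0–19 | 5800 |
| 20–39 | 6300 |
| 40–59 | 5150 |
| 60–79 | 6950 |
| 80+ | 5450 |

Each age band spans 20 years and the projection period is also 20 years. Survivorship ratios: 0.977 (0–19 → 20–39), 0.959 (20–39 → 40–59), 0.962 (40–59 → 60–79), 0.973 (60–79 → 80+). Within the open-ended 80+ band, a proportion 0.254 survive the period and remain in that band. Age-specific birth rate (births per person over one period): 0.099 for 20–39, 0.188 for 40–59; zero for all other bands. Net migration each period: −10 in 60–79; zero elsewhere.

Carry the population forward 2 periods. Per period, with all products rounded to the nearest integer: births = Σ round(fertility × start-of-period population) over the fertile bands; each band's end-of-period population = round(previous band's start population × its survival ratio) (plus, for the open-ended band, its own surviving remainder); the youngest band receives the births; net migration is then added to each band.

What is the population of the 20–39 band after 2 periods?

Call the bands 1 to 5, youngest first.
Period 1.
Births: 6300 * 0.099 = 624 ; 5150 * 0.188 = 968 ⇒ total 1592
Band 2: 5800 * 0.977 = 5667
Band 3: 6300 * 0.959 = 6042
Band 4: 5150 * 0.962 = 4954
Band 5: 6950 * 0.973 + 5450 * 0.254 = 6762 + 1384 = 8146
Net migration: Band 4 − 10 → 4944
Population now: 0–19=1592, 20–39=5667, 40–59=6042, 60–79=4944, 80+=8146
Period 2.
Births: 5667 * 0.099 = 561 ; 6042 * 0.188 = 1136 ⇒ total 1697
Band 2: 1592 * 0.977 = 1555
Band 3: 5667 * 0.959 = 5435
Band 4: 6042 * 0.962 = 5812
Band 5: 4944 * 0.973 + 8146 * 0.254 = 4811 + 2069 = 6880
Net migration: Band 4 − 10 → 5802
Population now: 0–19=1697, 20–39=1555, 40–59=5435, 60–79=5802, 80+=6880

1555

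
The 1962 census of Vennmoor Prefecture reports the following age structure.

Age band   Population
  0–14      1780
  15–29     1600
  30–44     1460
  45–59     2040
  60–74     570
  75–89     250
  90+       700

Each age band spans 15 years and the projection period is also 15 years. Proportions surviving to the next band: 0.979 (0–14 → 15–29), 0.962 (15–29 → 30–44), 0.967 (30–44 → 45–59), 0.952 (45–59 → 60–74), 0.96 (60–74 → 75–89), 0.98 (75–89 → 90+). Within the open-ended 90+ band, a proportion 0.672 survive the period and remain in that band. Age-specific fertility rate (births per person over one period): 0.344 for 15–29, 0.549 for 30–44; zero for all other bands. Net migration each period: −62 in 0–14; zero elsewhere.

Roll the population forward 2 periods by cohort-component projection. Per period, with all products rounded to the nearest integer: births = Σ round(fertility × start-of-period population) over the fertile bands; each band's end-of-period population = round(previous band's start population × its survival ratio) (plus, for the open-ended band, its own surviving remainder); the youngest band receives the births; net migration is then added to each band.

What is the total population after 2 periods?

10035

Numbering the bands 1..7 from youngest to oldest:
Period 1:
Births: 1600 * 0.344 = 550, 1460 * 0.549 = 802 ⇒ total 1352
Band 2: 1780 * 0.979 = 1743
Band 3: 1600 * 0.962 = 1539
Band 4: 1460 * 0.967 = 1412
Band 5: 2040 * 0.952 = 1942
Band 6: 570 * 0.96 = 547
Band 7: 250 * 0.98 + 700 * 0.672 = 245 + 470 = 715
Net migration: Band 1 − 62 → 1290
End of period: [1290, 1743, 1539, 1412, 1942, 547, 715]
Period 2:
Births: 1743 * 0.344 = 600, 1539 * 0.549 = 845 ⇒ total 1445
Band 2: 1290 * 0.979 = 1263
Band 3: 1743 * 0.962 = 1677
Band 4: 1539 * 0.967 = 1488
Band 5: 1412 * 0.952 = 1344
Band 6: 1942 * 0.96 = 1864
Band 7: 547 * 0.98 + 715 * 0.672 = 536 + 480 = 1016
Net migration: Band 1 − 62 → 1383
End of period: [1383, 1263, 1677, 1488, 1344, 1864, 1016]
Total after period 2: 1383 + 1263 + 1677 + 1488 + 1344 + 1864 + 1016 = 10035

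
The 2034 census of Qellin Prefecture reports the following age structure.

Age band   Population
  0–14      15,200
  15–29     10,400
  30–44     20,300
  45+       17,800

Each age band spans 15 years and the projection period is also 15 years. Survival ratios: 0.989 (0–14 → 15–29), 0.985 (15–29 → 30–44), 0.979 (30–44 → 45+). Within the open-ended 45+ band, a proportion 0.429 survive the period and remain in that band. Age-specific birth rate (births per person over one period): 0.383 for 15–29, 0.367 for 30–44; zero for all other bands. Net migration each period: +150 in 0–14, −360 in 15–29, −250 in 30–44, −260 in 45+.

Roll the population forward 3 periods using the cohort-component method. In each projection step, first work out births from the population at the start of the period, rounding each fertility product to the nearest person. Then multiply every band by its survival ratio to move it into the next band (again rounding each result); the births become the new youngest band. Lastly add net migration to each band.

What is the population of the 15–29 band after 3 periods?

Call the bands 1 to 4, youngest first.
[period 1]
Births: 10400 × 0.383 = 3983  |  20300 × 0.367 = 7450 ⇒ total 11433
Band 2: 15200 × 0.989 = 15033
Band 3: 10400 × 0.985 = 10244
Band 4: 20300 × 0.979 + 17800 × 0.429 = 19874 + 7636 = 27510
Net migration: Band 1 + 150 → 11583; Band 2 − 360 → 14673; Band 3 − 250 → 9994; Band 4 − 260 → 27250
End of period: [11583, 14673, 9994, 27250]
[period 2]
Births: 14673 × 0.383 = 5620  |  9994 × 0.367 = 3668 ⇒ total 9288
Band 2: 11583 × 0.989 = 11456
Band 3: 14673 × 0.985 = 14453
Band 4: 9994 × 0.979 + 27250 × 0.429 = 9784 + 11690 = 21474
Net migration: Band 1 + 150 → 9438; Band 2 − 360 → 11096; Band 3 − 250 → 14203; Band 4 − 260 → 21214
End of period: [9438, 11096, 14203, 21214]
[period 3]
Births: 11096 × 0.383 = 4250  |  14203 × 0.367 = 5213 ⇒ total 9463
Band 2: 9438 × 0.989 = 9334
Band 3: 11096 × 0.985 = 10930
Band 4: 14203 × 0.979 + 21214 × 0.429 = 13905 + 9101 = 23006
Net migration: Band 1 + 150 → 9613; Band 2 − 360 → 8974; Band 3 − 250 → 10680; Band 4 − 260 → 22746
End of period: [9613, 8974, 10680, 22746]

8974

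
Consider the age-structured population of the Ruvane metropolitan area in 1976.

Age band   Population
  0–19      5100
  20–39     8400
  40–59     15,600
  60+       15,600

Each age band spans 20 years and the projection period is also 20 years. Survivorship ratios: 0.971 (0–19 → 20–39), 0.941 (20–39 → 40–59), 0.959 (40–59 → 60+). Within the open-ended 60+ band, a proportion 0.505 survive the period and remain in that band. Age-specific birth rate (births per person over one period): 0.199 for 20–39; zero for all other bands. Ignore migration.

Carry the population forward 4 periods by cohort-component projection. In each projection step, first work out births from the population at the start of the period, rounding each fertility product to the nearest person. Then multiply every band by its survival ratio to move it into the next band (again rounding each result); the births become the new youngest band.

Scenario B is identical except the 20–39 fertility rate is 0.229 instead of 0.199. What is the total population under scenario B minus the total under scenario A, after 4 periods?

521

Numbering the bands 1..4 from youngest to oldest:
Period 1.
Births: 8400 * 0.199 = 1672
Band 2: 5100 * 0.971 = 4952
Band 3: 8400 * 0.941 = 7904
Band 4: 15600 * 0.959 + 15600 * 0.505 = 14960 + 7878 = 22838
Population now: 0–19=1672, 20–39=4952, 40–59=7904, 60+=22838
Period 2.
Births: 4952 * 0.199 = 985
Band 2: 1672 * 0.971 = 1624
Band 3: 4952 * 0.941 = 4660
Band 4: 7904 * 0.959 + 22838 * 0.505 = 7580 + 11533 = 19113
Population now: 0–19=985, 20–39=1624, 40–59=4660, 60+=19113
Period 3.
Births: 1624 * 0.199 = 323
Band 2: 985 * 0.971 = 956
Band 3: 1624 * 0.941 = 1528
Band 4: 4660 * 0.959 + 19113 * 0.505 = 4469 + 9652 = 14121
Population now: 0–19=323, 20–39=956, 40–59=1528, 60+=14121
Period 4.
Births: 956 * 0.199 = 190
Band 2: 323 * 0.971 = 314
Band 3: 956 * 0.941 = 900
Band 4: 1528 * 0.959 + 14121 * 0.505 = 1465 + 7131 = 8596
Population now: 0–19=190, 20–39=314, 40–59=900, 60+=8596
Scenario A total after 4 periods: 10000
Scenario B projection —
Period 1.
Births: 8400 * 0.229 = 1924
Band 2: 5100 * 0.971 = 4952
Band 3: 8400 * 0.941 = 7904
Band 4: 15600 * 0.959 + 15600 * 0.505 = 14960 + 7878 = 22838
Population now: 0–19=1924, 20–39=4952, 40–59=7904, 60+=22838
Period 2.
Births: 4952 * 0.229 = 1134
Band 2: 1924 * 0.971 = 1868
Band 3: 4952 * 0.941 = 4660
Band 4: 7904 * 0.959 + 22838 * 0.505 = 7580 + 11533 = 19113
Population now: 0–19=1134, 20–39=1868, 40–59=4660, 60+=19113
Period 3.
Births: 1868 * 0.229 = 428
Band 2: 1134 * 0.971 = 1101
Band 3: 1868 * 0.941 = 1758
Band 4: 4660 * 0.959 + 19113 * 0.505 = 4469 + 9652 = 14121
Population now: 0–19=428, 20–39=1101, 40–59=1758, 60+=14121
Period 4.
Births: 1101 * 0.229 = 252
Band 2: 428 * 0.971 = 416
Band 3: 1101 * 0.941 = 1036
Band 4: 1758 * 0.959 + 14121 * 0.505 = 1686 + 7131 = 8817
Population now: 0–19=252, 20–39=416, 40–59=1036, 60+=8817
Scenario B total after 4 periods: 10521
Difference B − A = 10521 − 10000 = 521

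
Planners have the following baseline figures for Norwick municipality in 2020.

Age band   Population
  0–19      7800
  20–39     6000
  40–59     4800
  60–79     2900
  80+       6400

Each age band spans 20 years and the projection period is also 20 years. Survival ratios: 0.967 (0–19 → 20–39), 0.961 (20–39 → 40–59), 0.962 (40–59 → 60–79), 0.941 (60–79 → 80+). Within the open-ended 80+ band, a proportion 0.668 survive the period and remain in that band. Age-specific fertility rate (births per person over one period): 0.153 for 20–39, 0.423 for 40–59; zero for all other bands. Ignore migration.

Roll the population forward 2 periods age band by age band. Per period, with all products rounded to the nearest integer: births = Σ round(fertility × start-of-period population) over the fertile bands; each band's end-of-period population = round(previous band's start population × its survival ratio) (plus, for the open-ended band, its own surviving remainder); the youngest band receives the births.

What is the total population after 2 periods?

Period 1:
Births: 6000 × 0.153 = 918, 4800 × 0.423 = 2030 → total 2948
20–39: 7800 × 0.967 = 7543
40–59: 6000 × 0.961 = 5766
60–79: 4800 × 0.962 = 4618
80+: 2900 × 0.941 + 6400 × 0.668 = 2729 + 4275 = 7004
Giving 2948 / 7543 / 5766 / 4618 / 7004.
Period 2:
Births: 7543 × 0.153 = 1154, 5766 × 0.423 = 2439 → total 3593
20–39: 2948 × 0.967 = 2851
40–59: 7543 × 0.961 = 7249
60–79: 5766 × 0.962 = 5547
80+: 4618 × 0.941 + 7004 × 0.668 = 4346 + 4679 = 9025
Giving 3593 / 2851 / 7249 / 5547 / 9025.
Total after period 2: 3593 + 2851 + 7249 + 5547 + 9025 = 28265

28265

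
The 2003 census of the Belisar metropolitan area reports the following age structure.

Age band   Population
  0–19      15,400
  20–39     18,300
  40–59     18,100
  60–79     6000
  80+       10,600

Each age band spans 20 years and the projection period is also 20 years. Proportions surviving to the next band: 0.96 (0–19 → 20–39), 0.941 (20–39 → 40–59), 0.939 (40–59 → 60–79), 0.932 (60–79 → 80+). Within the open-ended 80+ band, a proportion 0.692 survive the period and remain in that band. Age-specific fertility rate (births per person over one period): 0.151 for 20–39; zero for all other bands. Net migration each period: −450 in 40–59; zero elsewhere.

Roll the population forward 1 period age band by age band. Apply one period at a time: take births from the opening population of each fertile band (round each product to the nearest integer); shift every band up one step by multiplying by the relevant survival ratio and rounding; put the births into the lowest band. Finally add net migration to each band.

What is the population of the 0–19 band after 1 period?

2763

Let band 1 be 0–19 through band 5 = 80+.
[period 1]
Births: 18300 × 0.151 = 2763
Band 2: 15400 × 0.96 = 14784
Band 3: 18300 × 0.941 = 17220
Band 4: 18100 × 0.939 = 16996
Band 5: 6000 × 0.932 + 10600 × 0.692 = 5592 + 7335 = 12927
Net migration: Band 3 − 450 → 16770
End of period: [2763, 14784, 16770, 16996, 12927]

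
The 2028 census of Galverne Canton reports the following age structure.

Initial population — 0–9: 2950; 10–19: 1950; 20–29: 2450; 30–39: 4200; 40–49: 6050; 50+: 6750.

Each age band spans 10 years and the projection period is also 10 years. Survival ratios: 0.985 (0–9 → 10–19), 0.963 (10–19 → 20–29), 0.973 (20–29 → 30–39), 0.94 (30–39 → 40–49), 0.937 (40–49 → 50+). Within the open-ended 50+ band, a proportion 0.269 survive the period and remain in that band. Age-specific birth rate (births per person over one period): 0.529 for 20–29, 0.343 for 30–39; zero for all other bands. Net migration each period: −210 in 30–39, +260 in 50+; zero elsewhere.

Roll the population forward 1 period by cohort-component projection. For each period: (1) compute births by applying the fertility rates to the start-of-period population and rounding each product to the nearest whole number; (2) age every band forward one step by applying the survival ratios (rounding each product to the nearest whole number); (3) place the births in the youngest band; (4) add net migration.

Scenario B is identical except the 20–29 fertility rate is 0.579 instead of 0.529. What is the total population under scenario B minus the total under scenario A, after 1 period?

Call the groups 1 to 6, youngest first.
After projecting period 1:
Births: 2450 * 0.529 = 1296, 4200 * 0.343 = 1441 ⇒ total 2737
Group 2: 2950 * 0.985 = 2906
Group 3: 1950 * 0.963 = 1878
Group 4: 2450 * 0.973 = 2384
Group 5: 4200 * 0.94 = 3948
Group 6: 6050 * 0.937 + 6750 * 0.269 = 5669 + 1816 = 7485
Net migration: Group 4 − 210 → 2174; Group 6 + 260 → 7745
→ [2737, 2906, 1878, 2174, 3948, 7745]
Scenario A total after 1 period: 21388
Scenario B projection —
After projecting period 1:
Births: 2450 * 0.579 = 1419, 4200 * 0.343 = 1441 ⇒ total 2860
Group 2: 2950 * 0.985 = 2906
Group 3: 1950 * 0.963 = 1878
Group 4: 2450 * 0.973 = 2384
Group 5: 4200 * 0.94 = 3948
Group 6: 6050 * 0.937 + 6750 * 0.269 = 5669 + 1816 = 7485
Net migration: Group 4 − 210 → 2174; Group 6 + 260 → 7745
→ [2860, 2906, 1878, 2174, 3948, 7745]
Scenario B total after 1 period: 21511
Difference B − A = 21511 − 21388 = 123

123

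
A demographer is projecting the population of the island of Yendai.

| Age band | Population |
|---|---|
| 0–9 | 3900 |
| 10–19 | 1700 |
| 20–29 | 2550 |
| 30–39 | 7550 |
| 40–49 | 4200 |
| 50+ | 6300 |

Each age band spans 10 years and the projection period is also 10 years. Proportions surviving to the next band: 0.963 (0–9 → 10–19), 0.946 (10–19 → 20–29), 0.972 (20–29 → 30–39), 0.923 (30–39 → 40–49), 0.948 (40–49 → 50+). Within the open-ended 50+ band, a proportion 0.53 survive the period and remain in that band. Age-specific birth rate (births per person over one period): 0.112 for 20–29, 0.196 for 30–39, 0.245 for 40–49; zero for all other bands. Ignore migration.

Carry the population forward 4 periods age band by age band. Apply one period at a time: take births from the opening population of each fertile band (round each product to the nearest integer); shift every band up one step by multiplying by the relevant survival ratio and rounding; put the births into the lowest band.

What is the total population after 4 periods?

15823

Let group 1 be 0–9 through group 6 = 50+.
Period 1:
Births: 2550 * 0.112 = 286  |  7550 * 0.196 = 1480  |  4200 * 0.245 = 1029 → total 2795
Group 2: 3900 * 0.963 = 3756
Group 3: 1700 * 0.946 = 1608
Group 4: 2550 * 0.972 = 2479
Group 5: 7550 * 0.923 = 6969
Group 6: 4200 * 0.948 + 6300 * 0.53 = 3982 + 3339 = 7321
Giving 2795 / 3756 / 1608 / 2479 / 6969 / 7321.
Period 2:
Births: 1608 * 0.112 = 180  |  2479 * 0.196 = 486  |  6969 * 0.245 = 1707 → total 2373
Group 2: 2795 * 0.963 = 2692
Group 3: 3756 * 0.946 = 3553
Group 4: 1608 * 0.972 = 1563
Group 5: 2479 * 0.923 = 2288
Group 6: 6969 * 0.948 + 7321 * 0.53 = 6607 + 3880 = 10487
Giving 2373 / 2692 / 3553 / 1563 / 2288 / 10487.
Period 3:
Births: 3553 * 0.112 = 398  |  1563 * 0.196 = 306  |  2288 * 0.245 = 561 → total 1265
Group 2: 2373 * 0.963 = 2285
Group 3: 2692 * 0.946 = 2547
Group 4: 3553 * 0.972 = 3454
Group 5: 1563 * 0.923 = 1443
Group 6: 2288 * 0.948 + 10487 * 0.53 = 2169 + 5558 = 7727
Giving 1265 / 2285 / 2547 / 3454 / 1443 / 7727.
Period 4:
Births: 2547 * 0.112 = 285  |  3454 * 0.196 = 677  |  1443 * 0.245 = 354 → total 1316
Group 2: 1265 * 0.963 = 1218
Group 3: 2285 * 0.946 = 2162
Group 4: 2547 * 0.972 = 2476
Group 5: 3454 * 0.923 = 3188
Group 6: 1443 * 0.948 + 7727 * 0.53 = 1368 + 4095 = 5463
Giving 1316 / 1218 / 2162 / 2476 / 3188 / 5463.
Total after period 4: 1316 + 1218 + 2162 + 2476 + 3188 + 5463 = 15823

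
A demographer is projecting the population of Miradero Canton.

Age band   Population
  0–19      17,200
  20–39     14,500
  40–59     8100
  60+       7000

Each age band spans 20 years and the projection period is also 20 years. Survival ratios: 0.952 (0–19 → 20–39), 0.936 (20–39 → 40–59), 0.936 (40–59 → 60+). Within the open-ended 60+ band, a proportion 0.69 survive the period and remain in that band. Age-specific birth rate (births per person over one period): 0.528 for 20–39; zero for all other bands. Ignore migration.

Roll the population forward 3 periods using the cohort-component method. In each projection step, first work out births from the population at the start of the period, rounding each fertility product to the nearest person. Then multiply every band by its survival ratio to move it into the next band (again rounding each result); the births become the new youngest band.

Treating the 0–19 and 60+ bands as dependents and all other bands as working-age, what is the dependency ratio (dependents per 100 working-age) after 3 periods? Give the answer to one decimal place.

218.3

Let group 1 be 0–19 through group 4 = 60+.
After projecting period 1:
Births: 14500 × 0.528 = 7656
Group 2: 17200 × 0.952 = 16374
Group 3: 14500 × 0.936 = 13572
Group 4: 8100 × 0.936 + 7000 × 0.69 = 7582 + 4830 = 12412
End of period: [7656, 16374, 13572, 12412]
After projecting period 2:
Births: 16374 × 0.528 = 8645
Group 2: 7656 × 0.952 = 7289
Group 3: 16374 × 0.936 = 15326
Group 4: 13572 × 0.936 + 12412 × 0.69 = 12703 + 8564 = 21267
End of period: [8645, 7289, 15326, 21267]
After projecting period 3:
Births: 7289 × 0.528 = 3849
Group 2: 8645 × 0.952 = 8230
Group 3: 7289 × 0.936 = 6823
Group 4: 15326 × 0.936 + 21267 × 0.69 = 14345 + 14674 = 29019
End of period: [3849, 8230, 6823, 29019]
Dependents (band 0–19 + band 60+) = 3849 + 29019 = 32868; working-age = 15053; ratio = 32868/15053 × 100 = 218.3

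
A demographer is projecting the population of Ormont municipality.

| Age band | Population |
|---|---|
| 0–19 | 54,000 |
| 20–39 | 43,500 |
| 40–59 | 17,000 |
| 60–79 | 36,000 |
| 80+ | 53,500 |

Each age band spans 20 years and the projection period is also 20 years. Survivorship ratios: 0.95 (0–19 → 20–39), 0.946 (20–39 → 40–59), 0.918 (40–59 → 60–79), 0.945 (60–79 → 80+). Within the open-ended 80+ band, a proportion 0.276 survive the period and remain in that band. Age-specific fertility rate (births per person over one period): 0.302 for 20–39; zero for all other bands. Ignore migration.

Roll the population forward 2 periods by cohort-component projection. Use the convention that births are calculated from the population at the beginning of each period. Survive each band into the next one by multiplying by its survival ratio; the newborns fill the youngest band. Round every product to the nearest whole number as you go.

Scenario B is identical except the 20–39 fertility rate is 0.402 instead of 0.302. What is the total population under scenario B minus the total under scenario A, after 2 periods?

Let group 1 be 0–19 through group 5 = 80+.
— Period 1 —
Births: 43500 * 0.302 = 13137
Group 2: 54000 * 0.95 = 51300
Group 3: 43500 * 0.946 = 41151
Group 4: 17000 * 0.918 = 15606
Group 5: 36000 * 0.945 + 53500 * 0.276 = 34020 + 14766 = 48786
End of period: [13137, 51300, 41151, 15606, 48786]
— Period 2 —
Births: 51300 * 0.302 = 15493
Group 2: 13137 * 0.95 = 12480
Group 3: 51300 * 0.946 = 48530
Group 4: 41151 * 0.918 = 37777
Group 5: 15606 * 0.945 + 48786 * 0.276 = 14748 + 13465 = 28213
End of period: [15493, 12480, 48530, 37777, 28213]
Scenario A total after 2 periods: 142493
Scenario B projection —
— Period 1 —
Births: 43500 * 0.402 = 17487
Group 2: 54000 * 0.95 = 51300
Group 3: 43500 * 0.946 = 41151
Group 4: 17000 * 0.918 = 15606
Group 5: 36000 * 0.945 + 53500 * 0.276 = 34020 + 14766 = 48786
End of period: [17487, 51300, 41151, 15606, 48786]
— Period 2 —
Births: 51300 * 0.402 = 20623
Group 2: 17487 * 0.95 = 16613
Group 3: 51300 * 0.946 = 48530
Group 4: 41151 * 0.918 = 37777
Group 5: 15606 * 0.945 + 48786 * 0.276 = 14748 + 13465 = 28213
End of period: [20623, 16613, 48530, 37777, 28213]
Scenario B total after 2 periods: 151756
Difference B − A = 151756 − 142493 = 9263

9263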